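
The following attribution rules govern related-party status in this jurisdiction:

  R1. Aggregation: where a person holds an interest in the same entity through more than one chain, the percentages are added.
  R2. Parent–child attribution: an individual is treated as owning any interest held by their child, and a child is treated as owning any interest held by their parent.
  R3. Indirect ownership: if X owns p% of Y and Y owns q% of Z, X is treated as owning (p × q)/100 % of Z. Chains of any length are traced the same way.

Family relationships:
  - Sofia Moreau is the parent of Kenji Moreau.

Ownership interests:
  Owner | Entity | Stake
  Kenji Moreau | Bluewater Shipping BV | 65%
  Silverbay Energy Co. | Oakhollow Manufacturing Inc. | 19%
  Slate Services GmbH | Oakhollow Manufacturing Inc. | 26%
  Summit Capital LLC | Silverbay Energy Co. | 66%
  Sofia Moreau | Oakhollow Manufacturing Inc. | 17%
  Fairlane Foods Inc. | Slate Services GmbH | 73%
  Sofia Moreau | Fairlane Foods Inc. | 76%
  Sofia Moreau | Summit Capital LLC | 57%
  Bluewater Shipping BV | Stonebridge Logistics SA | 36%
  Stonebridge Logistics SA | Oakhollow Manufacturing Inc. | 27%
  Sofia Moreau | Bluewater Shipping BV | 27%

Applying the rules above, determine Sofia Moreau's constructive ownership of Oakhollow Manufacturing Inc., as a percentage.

By parent–child attribution (R2), Sofia Moreau is treated as also owning Kenji Moreau's interest in Bluewater Shipping BV, giving 27% + 65% = 92%.
Chain via Summit Capital LLC → Silverbay Energy Co. (R3): 57% × 66% × 19% = 7.1478% of Oakhollow Manufacturing Inc.
Chain via Fairlane Foods Inc. → Slate Services GmbH (R3): 76% × 73% × 26% = 14.4248% of Oakhollow Manufacturing Inc.
Chain via Bluewater Shipping BV → Stonebridge Logistics SA (R3): 92% × 36% × 27% = 8.9424% of Oakhollow Manufacturing Inc.
Direct interest in Oakhollow Manufacturing Inc: 17%.
Aggregating (R1): 7.1478% + 14.4248% + 8.9424% + 17% = 47.515%.

47.515%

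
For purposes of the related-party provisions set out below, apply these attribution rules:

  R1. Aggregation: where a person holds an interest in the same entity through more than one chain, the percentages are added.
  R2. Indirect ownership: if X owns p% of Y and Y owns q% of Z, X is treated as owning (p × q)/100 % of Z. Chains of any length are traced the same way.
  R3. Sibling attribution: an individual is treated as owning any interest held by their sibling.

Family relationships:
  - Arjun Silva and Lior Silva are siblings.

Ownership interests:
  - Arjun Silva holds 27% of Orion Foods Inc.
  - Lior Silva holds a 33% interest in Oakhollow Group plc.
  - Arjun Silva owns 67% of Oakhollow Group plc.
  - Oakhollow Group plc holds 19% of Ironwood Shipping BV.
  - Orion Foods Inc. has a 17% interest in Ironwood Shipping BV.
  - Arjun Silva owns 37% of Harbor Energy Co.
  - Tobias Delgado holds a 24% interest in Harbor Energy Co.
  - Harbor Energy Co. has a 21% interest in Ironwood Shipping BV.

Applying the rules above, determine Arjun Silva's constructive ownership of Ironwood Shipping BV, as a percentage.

31.36%

By sibling attribution (R3), Arjun Silva is treated as also owning Lior Silva's interest in Oakhollow Group plc, giving 67% + 33% = 100%.
Chain via Harbor Energy Co. (R2): 37% × 21% = 7.77% of Ironwood Shipping BV.
Chain via Oakhollow Group plc (R2): 100% × 19% = 19% of Ironwood Shipping BV.
Chain via Orion Foods Inc. (R2): 27% × 17% = 4.59% of Ironwood Shipping BV.
Aggregating (R1): 7.77% + 19% + 4.59% = 31.36%.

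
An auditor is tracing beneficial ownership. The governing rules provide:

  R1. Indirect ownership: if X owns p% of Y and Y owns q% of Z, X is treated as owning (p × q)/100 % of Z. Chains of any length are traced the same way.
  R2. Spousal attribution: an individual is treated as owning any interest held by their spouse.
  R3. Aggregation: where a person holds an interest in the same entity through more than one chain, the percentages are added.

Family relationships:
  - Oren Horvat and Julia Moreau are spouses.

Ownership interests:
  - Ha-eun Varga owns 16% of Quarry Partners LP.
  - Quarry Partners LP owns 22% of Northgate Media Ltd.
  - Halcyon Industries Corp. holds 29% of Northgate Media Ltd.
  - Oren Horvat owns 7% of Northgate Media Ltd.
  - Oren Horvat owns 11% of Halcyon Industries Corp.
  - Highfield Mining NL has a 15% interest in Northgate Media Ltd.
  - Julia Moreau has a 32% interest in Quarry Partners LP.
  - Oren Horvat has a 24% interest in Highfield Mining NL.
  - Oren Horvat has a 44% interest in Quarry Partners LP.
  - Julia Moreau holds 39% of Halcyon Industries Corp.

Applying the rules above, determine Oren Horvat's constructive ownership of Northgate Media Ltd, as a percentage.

By spousal attribution (R2), Oren Horvat is treated as also owning Julia Moreau's interest in Halcyon Industries Corp, giving 11% + 39% = 50%.
By spousal attribution (R2), Oren Horvat is treated as also owning Julia Moreau's interest in Quarry Partners LP, giving 44% + 32% = 76%.
Chain via Halcyon Industries Corp. (R1): 50% × 29% = 14.5% of Northgate Media Ltd.
Chain via Quarry Partners LP (R1): 76% × 22% = 16.72% of Northgate Media Ltd.
Chain via Highfield Mining NL (R1): 24% × 15% = 3.6% of Northgate Media Ltd.
Direct interest in Northgate Media Ltd: 7%.
Aggregating (R3): 14.5% + 16.72% + 3.6% + 7% = 41.82%.

41.82%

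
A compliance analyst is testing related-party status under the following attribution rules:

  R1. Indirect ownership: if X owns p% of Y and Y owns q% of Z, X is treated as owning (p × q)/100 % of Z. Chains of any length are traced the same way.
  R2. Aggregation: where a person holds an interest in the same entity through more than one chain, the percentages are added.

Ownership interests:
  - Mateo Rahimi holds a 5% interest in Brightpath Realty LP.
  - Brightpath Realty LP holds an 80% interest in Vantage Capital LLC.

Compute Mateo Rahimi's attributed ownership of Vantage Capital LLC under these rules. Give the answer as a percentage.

4%

Chain via Brightpath Realty LP (R1): 5% × 80% = 4% of Vantage Capital LLC.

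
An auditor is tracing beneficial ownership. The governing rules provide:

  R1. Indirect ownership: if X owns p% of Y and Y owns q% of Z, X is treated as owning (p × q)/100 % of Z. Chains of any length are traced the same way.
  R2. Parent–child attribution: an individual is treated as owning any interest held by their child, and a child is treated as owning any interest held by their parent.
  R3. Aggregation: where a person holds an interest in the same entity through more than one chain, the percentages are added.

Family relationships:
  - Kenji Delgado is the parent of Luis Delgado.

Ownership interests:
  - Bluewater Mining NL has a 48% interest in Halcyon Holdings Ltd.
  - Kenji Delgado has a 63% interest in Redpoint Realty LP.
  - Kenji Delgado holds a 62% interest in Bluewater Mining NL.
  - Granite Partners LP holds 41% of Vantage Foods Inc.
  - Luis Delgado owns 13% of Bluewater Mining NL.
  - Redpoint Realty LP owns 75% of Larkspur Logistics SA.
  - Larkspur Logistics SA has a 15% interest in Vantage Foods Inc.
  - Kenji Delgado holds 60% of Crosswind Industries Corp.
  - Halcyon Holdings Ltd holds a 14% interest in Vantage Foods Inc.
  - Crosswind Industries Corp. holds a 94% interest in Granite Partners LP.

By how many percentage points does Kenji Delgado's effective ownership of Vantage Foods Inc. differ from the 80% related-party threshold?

By parent–child attribution (R2), Kenji Delgado is treated as also owning Luis Delgado's interest in Bluewater Mining NL, giving 62% + 13% = 75%.
Chain via Crosswind Industries Corp. → Granite Partners LP (R1): 60% × 94% × 41% = 23.124% of Vantage Foods Inc.
Chain via Bluewater Mining NL → Halcyon Holdings Ltd (R1): 75% × 48% × 14% = 5.04% of Vantage Foods Inc.
Chain via Redpoint Realty LP → Larkspur Logistics SA (R1): 63% × 75% × 15% = 7.0875% of Vantage Foods Inc.
Aggregating (R3): 23.124% + 5.04% + 7.0875% = 35.2515%.
35.2515% falls short of the 80% threshold by 44.7485 percentage points.

44.7485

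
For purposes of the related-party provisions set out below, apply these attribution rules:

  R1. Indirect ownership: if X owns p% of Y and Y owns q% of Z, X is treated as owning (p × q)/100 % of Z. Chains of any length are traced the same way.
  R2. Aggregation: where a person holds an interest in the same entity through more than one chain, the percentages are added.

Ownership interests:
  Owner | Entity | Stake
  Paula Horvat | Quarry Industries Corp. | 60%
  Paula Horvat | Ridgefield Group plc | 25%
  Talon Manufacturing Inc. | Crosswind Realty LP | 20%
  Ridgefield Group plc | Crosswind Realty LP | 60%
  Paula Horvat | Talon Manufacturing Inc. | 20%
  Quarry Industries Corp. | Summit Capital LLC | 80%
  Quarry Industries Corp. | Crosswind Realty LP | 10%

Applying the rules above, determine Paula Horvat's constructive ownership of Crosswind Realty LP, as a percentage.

Chain via Quarry Industries Corp. (R1): 60% × 10% = 6% of Crosswind Realty LP.
Chain via Ridgefield Group plc (R1): 25% × 60% = 15% of Crosswind Realty LP.
Chain via Talon Manufacturing Inc. (R1): 20% × 20% = 4% of Crosswind Realty LP.
Aggregating (R2): 6% + 15% + 4% = 25%.

25%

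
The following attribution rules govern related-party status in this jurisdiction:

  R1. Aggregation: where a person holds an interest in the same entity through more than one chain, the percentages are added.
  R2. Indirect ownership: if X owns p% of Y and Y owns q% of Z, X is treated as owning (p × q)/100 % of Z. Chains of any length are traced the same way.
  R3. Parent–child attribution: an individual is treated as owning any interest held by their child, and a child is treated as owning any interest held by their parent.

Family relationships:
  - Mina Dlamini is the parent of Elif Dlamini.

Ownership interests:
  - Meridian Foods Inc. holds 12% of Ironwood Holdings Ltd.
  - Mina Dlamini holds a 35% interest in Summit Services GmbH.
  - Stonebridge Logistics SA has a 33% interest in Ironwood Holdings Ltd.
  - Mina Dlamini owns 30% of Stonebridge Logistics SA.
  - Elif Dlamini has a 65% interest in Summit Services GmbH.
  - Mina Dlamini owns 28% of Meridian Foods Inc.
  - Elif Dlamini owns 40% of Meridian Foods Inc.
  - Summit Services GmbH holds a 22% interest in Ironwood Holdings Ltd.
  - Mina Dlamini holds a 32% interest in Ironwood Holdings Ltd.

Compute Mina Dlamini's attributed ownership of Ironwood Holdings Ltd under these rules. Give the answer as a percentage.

72.06%

By parent–child attribution (R3), Mina Dlamini is treated as also owning Elif Dlamini's interest in Meridian Foods Inc, giving 28% + 40% = 68%.
By parent–child attribution (R3), Mina Dlamini is treated as also owning Elif Dlamini's interest in Summit Services GmbH, giving 35% + 65% = 100%.
Chain via Stonebridge Logistics SA (R2): 30% × 33% = 9.9% of Ironwood Holdings Ltd.
Chain via Meridian Foods Inc. (R2): 68% × 12% = 8.16% of Ironwood Holdings Ltd.
Chain via Summit Services GmbH (R2): 100% × 22% = 22% of Ironwood Holdings Ltd.
Direct interest in Ironwood Holdings Ltd: 32%.
Aggregating (R1): 9.9% + 8.16% + 22% + 32% = 72.06%.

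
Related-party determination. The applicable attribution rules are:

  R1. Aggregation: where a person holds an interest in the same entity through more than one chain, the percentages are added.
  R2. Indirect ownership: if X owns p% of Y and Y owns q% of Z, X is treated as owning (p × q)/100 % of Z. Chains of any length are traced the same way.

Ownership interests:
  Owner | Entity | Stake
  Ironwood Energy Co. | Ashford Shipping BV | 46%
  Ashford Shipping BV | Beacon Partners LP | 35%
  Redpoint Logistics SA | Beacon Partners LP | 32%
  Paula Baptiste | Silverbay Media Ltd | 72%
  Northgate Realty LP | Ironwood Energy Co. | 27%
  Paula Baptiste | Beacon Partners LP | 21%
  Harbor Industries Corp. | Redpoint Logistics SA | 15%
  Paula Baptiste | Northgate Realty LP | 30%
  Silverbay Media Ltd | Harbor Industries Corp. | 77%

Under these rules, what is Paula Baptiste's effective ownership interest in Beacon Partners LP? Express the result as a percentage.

24.96522%

Chain via Northgate Realty LP → Ironwood Energy Co. → Ashford Shipping BV (R2): 30% × 27% × 46% × 35% = 1.3041% of Beacon Partners LP.
Chain via Silverbay Media Ltd → Harbor Industries Corp. → Redpoint Logistics SA (R2): 72% × 77% × 15% × 32% = 2.66112% of Beacon Partners LP.
Direct interest in Beacon Partners LP: 21%.
Aggregating (R1): 1.3041% + 2.66112% + 21% = 24.96522%.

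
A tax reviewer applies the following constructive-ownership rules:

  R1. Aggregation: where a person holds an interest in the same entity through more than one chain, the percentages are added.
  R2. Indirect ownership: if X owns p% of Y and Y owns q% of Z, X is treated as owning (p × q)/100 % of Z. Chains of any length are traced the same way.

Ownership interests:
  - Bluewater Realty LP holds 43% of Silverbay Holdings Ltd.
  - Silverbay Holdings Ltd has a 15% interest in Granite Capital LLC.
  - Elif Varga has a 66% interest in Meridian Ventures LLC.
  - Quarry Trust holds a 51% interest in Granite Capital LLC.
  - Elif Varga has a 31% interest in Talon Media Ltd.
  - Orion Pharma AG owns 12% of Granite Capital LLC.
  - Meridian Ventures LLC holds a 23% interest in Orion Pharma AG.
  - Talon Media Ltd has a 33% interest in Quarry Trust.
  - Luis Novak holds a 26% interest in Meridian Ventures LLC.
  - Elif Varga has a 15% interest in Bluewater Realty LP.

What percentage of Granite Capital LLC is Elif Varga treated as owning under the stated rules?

8.0064%

Chain via Talon Media Ltd → Quarry Trust (R2): 31% × 33% × 51% = 5.2173% of Granite Capital LLC.
Chain via Bluewater Realty LP → Silverbay Holdings Ltd (R2): 15% × 43% × 15% = 0.9675% of Granite Capital LLC.
Chain via Meridian Ventures LLC → Orion Pharma AG (R2): 66% × 23% × 12% = 1.8216% of Granite Capital LLC.
Aggregating (R1): 5.2173% + 0.9675% + 1.8216% = 8.0064%.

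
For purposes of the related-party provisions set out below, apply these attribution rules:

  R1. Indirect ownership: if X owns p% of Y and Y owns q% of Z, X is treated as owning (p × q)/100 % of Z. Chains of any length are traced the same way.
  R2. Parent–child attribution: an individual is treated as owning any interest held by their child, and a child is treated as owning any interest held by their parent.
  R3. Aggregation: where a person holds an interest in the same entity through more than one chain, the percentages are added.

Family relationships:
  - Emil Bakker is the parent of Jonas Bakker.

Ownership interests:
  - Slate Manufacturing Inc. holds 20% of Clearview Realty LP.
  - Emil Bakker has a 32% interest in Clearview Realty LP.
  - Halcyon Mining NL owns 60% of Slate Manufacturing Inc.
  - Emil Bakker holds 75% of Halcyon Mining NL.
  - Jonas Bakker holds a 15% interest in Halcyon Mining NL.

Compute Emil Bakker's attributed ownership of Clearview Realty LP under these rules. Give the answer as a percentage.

By parent–child attribution (R2), Emil Bakker is treated as also owning Jonas Bakker's interest in Halcyon Mining NL, giving 75% + 15% = 90%.
Chain via Halcyon Mining NL → Slate Manufacturing Inc. (R1): 90% × 60% × 20% = 10.8% of Clearview Realty LP.
Direct interest in Clearview Realty LP: 32%.
Aggregating (R3): 10.8% + 32% = 42.8%.

42.8%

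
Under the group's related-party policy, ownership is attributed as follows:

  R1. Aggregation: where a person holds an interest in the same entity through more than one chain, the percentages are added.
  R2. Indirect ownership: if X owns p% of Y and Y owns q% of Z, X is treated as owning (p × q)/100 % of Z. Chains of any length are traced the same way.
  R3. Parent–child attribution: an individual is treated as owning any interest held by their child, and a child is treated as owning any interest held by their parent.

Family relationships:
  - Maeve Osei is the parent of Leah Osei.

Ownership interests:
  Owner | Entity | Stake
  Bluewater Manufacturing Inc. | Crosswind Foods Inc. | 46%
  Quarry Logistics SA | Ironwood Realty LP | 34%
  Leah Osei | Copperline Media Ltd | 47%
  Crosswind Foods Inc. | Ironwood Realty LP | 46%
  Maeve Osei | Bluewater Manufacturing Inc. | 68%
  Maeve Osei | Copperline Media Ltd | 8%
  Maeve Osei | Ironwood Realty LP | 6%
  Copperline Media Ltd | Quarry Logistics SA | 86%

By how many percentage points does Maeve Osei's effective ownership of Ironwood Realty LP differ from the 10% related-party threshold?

26.4708

By parent–child attribution (R3), Maeve Osei is treated as also owning Leah Osei's interest in Copperline Media Ltd, giving 8% + 47% = 55%.
Chain via Bluewater Manufacturing Inc. → Crosswind Foods Inc. (R2): 68% × 46% × 46% = 14.3888% of Ironwood Realty LP.
Chain via Copperline Media Ltd → Quarry Logistics SA (R2): 55% × 86% × 34% = 16.082% of Ironwood Realty LP.
Direct interest in Ironwood Realty LP: 6%.
Aggregating (R1): 14.3888% + 16.082% + 6% = 36.4708%.
36.4708% exceeds the 10% threshold by 26.4708 percentage points.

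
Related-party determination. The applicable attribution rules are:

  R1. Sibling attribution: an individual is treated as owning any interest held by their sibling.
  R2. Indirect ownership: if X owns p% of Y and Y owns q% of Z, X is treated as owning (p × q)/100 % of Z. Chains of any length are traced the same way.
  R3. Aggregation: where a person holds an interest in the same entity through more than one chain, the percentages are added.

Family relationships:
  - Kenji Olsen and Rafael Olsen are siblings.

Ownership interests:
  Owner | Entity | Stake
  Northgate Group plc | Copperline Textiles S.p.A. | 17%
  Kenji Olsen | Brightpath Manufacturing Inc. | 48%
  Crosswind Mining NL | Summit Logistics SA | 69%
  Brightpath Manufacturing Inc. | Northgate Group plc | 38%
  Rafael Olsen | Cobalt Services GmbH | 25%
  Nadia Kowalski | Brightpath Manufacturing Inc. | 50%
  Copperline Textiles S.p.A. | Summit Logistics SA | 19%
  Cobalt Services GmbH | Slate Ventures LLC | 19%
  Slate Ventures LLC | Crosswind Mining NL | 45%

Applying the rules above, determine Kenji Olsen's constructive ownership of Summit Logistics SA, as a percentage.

By sibling attribution (R1), Kenji Olsen is treated as owning Rafael Olsen's 25% interest in Cobalt Services GmbH.
Chain via Brightpath Manufacturing Inc. → Northgate Group plc → Copperline Textiles S.p.A. (R2): 48% × 38% × 17% × 19% = 0.589152% of Summit Logistics SA.
Chain via Cobalt Services GmbH → Slate Ventures LLC → Crosswind Mining NL (R2): 25% × 19% × 45% × 69% = 1.474875% of Summit Logistics SA.
Aggregating (R3): 0.589152% + 1.474875% = 2.064027%.

2.064027%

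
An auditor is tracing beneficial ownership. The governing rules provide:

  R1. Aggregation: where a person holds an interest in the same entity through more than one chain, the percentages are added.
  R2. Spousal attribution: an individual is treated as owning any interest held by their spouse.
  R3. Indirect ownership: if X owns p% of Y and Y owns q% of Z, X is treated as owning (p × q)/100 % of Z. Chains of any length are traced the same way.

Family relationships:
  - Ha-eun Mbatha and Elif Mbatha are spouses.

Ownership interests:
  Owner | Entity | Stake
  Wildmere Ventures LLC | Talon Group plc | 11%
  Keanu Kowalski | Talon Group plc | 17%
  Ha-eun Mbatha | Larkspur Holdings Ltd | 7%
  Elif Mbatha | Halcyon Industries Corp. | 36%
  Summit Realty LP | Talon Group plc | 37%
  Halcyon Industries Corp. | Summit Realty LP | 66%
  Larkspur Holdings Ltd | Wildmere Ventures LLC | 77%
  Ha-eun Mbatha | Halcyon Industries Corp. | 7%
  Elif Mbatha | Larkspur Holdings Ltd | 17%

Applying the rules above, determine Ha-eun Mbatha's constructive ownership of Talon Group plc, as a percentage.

12.5334%

By spousal attribution (R2), Ha-eun Mbatha is treated as also owning Elif Mbatha's interest in Larkspur Holdings Ltd, giving 7% + 17% = 24%.
By spousal attribution (R2), Ha-eun Mbatha is treated as also owning Elif Mbatha's interest in Halcyon Industries Corp, giving 7% + 36% = 43%.
Chain via Larkspur Holdings Ltd → Wildmere Ventures LLC (R3): 24% × 77% × 11% = 2.0328% of Talon Group plc.
Chain via Halcyon Industries Corp. → Summit Realty LP (R3): 43% × 66% × 37% = 10.5006% of Talon Group plc.
Aggregating (R1): 2.0328% + 10.5006% = 12.5334%.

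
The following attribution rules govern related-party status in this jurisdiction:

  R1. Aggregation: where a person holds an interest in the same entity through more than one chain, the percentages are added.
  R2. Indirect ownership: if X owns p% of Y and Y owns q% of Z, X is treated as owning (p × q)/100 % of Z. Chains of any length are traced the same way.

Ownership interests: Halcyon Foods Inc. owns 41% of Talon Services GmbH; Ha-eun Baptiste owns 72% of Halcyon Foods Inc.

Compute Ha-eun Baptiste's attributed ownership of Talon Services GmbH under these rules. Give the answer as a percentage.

29.52%

Chain via Halcyon Foods Inc. (R2): 72% × 41% = 29.52% of Talon Services GmbH.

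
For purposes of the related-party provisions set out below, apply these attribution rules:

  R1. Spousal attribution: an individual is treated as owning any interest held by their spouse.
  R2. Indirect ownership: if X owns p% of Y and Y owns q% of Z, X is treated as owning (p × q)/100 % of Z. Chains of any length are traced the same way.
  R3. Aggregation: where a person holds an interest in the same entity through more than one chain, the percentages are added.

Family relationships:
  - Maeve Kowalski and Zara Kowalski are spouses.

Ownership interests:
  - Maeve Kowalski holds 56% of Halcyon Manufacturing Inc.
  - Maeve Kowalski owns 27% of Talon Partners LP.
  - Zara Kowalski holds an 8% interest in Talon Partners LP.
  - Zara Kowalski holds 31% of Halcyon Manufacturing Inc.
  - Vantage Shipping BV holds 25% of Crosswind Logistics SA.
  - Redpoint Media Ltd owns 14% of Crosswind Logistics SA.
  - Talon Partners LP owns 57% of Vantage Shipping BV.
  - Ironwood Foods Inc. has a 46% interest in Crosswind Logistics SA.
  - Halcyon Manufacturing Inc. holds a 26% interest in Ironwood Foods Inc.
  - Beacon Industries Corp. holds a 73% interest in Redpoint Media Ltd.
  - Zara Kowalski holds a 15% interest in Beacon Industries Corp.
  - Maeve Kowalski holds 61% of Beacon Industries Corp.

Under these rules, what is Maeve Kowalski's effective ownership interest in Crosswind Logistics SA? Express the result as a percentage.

By spousal attribution (R1), Maeve Kowalski is treated as also owning Zara Kowalski's interest in Talon Partners LP, giving 27% + 8% = 35%.
By spousal attribution (R1), Maeve Kowalski is treated as also owning Zara Kowalski's interest in Beacon Industries Corp, giving 61% + 15% = 76%.
By spousal attribution (R1), Maeve Kowalski is treated as also owning Zara Kowalski's interest in Halcyon Manufacturing Inc, giving 56% + 31% = 87%.
Chain via Talon Partners LP → Vantage Shipping BV (R2): 35% × 57% × 25% = 4.9875% of Crosswind Logistics SA.
Chain via Beacon Industries Corp. → Redpoint Media Ltd (R2): 76% × 73% × 14% = 7.7672% of Crosswind Logistics SA.
Chain via Halcyon Manufacturing Inc. → Ironwood Foods Inc. (R2): 87% × 26% × 46% = 10.4052% of Crosswind Logistics SA.
Aggregating (R3): 4.9875% + 7.7672% + 10.4052% = 23.1599%.

23.1599%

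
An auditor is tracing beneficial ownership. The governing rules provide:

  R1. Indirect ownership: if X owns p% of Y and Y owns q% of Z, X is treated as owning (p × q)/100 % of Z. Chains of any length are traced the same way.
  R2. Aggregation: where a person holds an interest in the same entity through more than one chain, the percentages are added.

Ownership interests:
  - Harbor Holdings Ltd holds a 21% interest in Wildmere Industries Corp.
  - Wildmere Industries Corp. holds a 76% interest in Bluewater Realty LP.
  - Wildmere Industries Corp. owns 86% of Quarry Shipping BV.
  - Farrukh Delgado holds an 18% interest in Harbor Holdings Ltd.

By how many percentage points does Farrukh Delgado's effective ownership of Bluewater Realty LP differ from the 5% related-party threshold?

Chain via Harbor Holdings Ltd → Wildmere Industries Corp. (R1): 18% × 21% × 76% = 2.8728% of Bluewater Realty LP.
2.8728% falls short of the 5% threshold by 2.1272 percentage points.

2.1272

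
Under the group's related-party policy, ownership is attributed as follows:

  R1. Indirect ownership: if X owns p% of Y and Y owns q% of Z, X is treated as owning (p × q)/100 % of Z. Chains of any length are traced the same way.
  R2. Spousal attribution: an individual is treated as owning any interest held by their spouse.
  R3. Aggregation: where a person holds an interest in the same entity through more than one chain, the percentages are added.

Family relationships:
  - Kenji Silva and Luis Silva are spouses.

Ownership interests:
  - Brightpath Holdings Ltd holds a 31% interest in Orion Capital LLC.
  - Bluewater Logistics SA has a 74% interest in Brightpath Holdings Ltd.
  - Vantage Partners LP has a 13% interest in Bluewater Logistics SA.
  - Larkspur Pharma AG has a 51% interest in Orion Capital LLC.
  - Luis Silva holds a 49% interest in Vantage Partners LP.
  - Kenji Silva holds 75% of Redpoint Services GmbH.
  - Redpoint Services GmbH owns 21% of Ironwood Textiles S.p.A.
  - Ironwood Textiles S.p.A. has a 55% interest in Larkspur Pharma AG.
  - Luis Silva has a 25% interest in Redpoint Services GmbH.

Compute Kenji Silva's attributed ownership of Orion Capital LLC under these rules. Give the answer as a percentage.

By spousal attribution (R2), Kenji Silva is treated as also owning Luis Silva's interest in Redpoint Services GmbH, giving 75% + 25% = 100%.
By spousal attribution (R2), Kenji Silva is treated as owning Luis Silva's 49% interest in Vantage Partners LP.
Chain via Redpoint Services GmbH → Ironwood Textiles S.p.A. → Larkspur Pharma AG (R1): 100% × 21% × 55% × 51% = 5.8905% of Orion Capital LLC.
Chain via Vantage Partners LP → Bluewater Logistics SA → Brightpath Holdings Ltd (R1): 49% × 13% × 74% × 31% = 1.461278% of Orion Capital LLC.
Aggregating (R3): 5.8905% + 1.461278% = 7.351778%.

7.351778%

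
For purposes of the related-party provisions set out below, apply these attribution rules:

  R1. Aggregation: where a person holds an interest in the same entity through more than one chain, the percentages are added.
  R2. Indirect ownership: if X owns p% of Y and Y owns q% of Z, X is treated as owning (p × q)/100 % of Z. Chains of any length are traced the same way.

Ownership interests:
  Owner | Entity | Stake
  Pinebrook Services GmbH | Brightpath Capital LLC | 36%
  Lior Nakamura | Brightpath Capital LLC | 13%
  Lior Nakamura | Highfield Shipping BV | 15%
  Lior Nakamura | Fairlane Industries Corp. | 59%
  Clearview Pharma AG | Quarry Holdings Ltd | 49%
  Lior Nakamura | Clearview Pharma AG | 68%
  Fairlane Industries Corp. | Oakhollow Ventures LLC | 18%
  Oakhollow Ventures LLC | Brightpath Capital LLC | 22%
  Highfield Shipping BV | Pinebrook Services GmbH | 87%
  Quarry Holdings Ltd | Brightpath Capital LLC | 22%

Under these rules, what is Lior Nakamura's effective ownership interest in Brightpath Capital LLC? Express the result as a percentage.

Chain via Highfield Shipping BV → Pinebrook Services GmbH (R2): 15% × 87% × 36% = 4.698% of Brightpath Capital LLC.
Chain via Fairlane Industries Corp. → Oakhollow Ventures LLC (R2): 59% × 18% × 22% = 2.3364% of Brightpath Capital LLC.
Chain via Clearview Pharma AG → Quarry Holdings Ltd (R2): 68% × 49% × 22% = 7.3304% of Brightpath Capital LLC.
Direct interest in Brightpath Capital LLC: 13%.
Aggregating (R1): 4.698% + 2.3364% + 7.3304% + 13% = 27.3648%.

27.3648%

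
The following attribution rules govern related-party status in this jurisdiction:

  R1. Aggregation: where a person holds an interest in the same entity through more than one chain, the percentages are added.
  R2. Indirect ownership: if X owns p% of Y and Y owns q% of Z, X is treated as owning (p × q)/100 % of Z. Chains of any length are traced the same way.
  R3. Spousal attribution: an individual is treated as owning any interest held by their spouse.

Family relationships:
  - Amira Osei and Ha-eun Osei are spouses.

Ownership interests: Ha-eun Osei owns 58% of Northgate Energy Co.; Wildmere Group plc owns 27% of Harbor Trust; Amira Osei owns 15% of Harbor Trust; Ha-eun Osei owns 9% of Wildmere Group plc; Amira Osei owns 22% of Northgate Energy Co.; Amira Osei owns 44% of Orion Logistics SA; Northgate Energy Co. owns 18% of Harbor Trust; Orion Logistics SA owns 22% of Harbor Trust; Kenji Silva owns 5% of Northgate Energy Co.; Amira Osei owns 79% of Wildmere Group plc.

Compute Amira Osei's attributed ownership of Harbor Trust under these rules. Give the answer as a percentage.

By spousal attribution (R3), Amira Osei is treated as also owning Ha-eun Osei's interest in Wildmere Group plc, giving 79% + 9% = 88%.
By spousal attribution (R3), Amira Osei is treated as also owning Ha-eun Osei's interest in Northgate Energy Co, giving 22% + 58% = 80%.
Chain via Wildmere Group plc (R2): 88% × 27% = 23.76% of Harbor Trust.
Chain via Orion Logistics SA (R2): 44% × 22% = 9.68% of Harbor Trust.
Chain via Northgate Energy Co. (R2): 80% × 18% = 14.4% of Harbor Trust.
Direct interest in Harbor Trust: 15%.
Aggregating (R1): 23.76% + 9.68% + 14.4% + 15% = 62.84%.

62.84%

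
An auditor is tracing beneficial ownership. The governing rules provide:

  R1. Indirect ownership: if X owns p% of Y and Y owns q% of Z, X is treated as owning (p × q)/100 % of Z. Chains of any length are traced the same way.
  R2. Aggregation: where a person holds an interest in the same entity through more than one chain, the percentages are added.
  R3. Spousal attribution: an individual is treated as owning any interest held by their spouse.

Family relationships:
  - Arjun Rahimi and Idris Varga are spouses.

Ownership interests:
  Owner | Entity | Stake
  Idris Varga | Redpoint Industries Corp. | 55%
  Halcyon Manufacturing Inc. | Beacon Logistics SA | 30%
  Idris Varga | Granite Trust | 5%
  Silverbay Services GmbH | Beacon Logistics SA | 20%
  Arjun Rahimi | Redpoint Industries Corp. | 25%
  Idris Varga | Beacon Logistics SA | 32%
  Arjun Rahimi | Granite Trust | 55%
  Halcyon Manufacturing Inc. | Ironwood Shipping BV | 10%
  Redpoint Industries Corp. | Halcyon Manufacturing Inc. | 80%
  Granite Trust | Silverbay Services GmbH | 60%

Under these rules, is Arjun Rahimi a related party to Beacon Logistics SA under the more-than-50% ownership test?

Yes

By spousal attribution (R3), Arjun Rahimi is treated as also owning Idris Varga's interest in Redpoint Industries Corp, giving 25% + 55% = 80%.
By spousal attribution (R3), Arjun Rahimi is treated as also owning Idris Varga's interest in Granite Trust, giving 55% + 5% = 60%.
By spousal attribution (R3), Arjun Rahimi is treated as owning Idris Varga's 32% interest in Beacon Logistics SA.
Chain via Redpoint Industries Corp. → Halcyon Manufacturing Inc. (R1): 80% × 80% × 30% = 19.2% of Beacon Logistics SA.
Chain via Granite Trust → Silverbay Services GmbH (R1): 60% × 60% × 20% = 7.2% of Beacon Logistics SA.
Direct interest in Beacon Logistics SA: 32%.
Aggregating (R2): 19.2% + 7.2% + 32% = 58.4%.
58.4% exceeds the 50% threshold, so Arjun is a related party to Beacon Logistics SA.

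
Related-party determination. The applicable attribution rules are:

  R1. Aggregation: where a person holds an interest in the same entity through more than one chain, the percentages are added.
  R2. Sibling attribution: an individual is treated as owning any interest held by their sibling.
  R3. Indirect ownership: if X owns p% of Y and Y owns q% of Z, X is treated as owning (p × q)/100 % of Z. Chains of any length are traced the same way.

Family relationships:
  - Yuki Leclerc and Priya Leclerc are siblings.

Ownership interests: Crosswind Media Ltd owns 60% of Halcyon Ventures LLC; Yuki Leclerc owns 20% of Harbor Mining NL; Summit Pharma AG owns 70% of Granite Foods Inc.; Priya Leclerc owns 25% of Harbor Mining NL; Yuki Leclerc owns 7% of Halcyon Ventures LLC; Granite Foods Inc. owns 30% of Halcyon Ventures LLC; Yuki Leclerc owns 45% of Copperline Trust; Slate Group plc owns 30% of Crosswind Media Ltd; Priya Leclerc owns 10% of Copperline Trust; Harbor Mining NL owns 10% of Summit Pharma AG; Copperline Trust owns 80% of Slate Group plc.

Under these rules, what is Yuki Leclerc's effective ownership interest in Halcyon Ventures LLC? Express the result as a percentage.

15.865%

By sibling attribution (R2), Yuki Leclerc is treated as also owning Priya Leclerc's interest in Copperline Trust, giving 45% + 10% = 55%.
By sibling attribution (R2), Yuki Leclerc is treated as also owning Priya Leclerc's interest in Harbor Mining NL, giving 20% + 25% = 45%.
Chain via Copperline Trust → Slate Group plc → Crosswind Media Ltd (R3): 55% × 80% × 30% × 60% = 7.92% of Halcyon Ventures LLC.
Chain via Harbor Mining NL → Summit Pharma AG → Granite Foods Inc. (R3): 45% × 10% × 70% × 30% = 0.945% of Halcyon Ventures LLC.
Direct interest in Halcyon Ventures LLC: 7%.
Aggregating (R1): 7.92% + 0.945% + 7% = 15.865%.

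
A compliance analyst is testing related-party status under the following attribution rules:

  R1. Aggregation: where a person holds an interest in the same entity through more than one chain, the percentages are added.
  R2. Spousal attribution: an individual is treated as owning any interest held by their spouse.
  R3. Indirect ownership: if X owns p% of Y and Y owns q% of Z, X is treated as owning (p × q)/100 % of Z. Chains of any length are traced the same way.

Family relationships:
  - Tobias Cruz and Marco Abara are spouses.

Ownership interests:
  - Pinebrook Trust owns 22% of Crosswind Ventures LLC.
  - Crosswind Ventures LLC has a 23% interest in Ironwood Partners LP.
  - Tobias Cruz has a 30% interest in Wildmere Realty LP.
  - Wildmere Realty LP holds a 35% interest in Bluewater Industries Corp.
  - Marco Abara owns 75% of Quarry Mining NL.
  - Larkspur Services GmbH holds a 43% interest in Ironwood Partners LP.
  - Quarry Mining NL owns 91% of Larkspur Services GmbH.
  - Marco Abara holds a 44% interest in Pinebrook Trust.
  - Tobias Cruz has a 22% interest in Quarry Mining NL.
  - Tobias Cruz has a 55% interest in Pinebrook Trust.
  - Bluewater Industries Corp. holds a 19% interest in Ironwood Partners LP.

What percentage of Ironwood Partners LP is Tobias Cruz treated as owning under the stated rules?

By spousal attribution (R2), Tobias Cruz is treated as also owning Marco Abara's interest in Pinebrook Trust, giving 55% + 44% = 99%.
By spousal attribution (R2), Tobias Cruz is treated as also owning Marco Abara's interest in Quarry Mining NL, giving 22% + 75% = 97%.
Chain via Pinebrook Trust → Crosswind Ventures LLC (R3): 99% × 22% × 23% = 5.0094% of Ironwood Partners LP.
Chain via Quarry Mining NL → Larkspur Services GmbH (R3): 97% × 91% × 43% = 37.9561% of Ironwood Partners LP.
Chain via Wildmere Realty LP → Bluewater Industries Corp. (R3): 30% × 35% × 19% = 1.995% of Ironwood Partners LP.
Aggregating (R1): 5.0094% + 37.9561% + 1.995% = 44.9605%.

44.9605%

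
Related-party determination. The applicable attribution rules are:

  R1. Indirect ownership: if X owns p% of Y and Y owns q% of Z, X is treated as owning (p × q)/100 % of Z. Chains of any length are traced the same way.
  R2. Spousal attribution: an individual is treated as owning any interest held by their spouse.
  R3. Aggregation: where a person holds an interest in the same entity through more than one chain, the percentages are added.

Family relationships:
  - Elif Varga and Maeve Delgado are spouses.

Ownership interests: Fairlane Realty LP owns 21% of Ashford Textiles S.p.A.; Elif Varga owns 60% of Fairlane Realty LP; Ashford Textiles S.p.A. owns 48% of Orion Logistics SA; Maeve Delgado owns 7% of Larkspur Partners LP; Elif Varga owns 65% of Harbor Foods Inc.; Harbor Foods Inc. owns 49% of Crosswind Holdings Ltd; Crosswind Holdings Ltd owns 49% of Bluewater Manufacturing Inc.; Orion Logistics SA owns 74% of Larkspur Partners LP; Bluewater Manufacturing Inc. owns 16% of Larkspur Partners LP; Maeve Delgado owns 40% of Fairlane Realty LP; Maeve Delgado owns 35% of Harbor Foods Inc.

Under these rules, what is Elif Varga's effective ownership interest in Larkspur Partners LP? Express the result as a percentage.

18.3008%

By spousal attribution (R2), Elif Varga is treated as also owning Maeve Delgado's interest in Fairlane Realty LP, giving 60% + 40% = 100%.
By spousal attribution (R2), Elif Varga is treated as also owning Maeve Delgado's interest in Harbor Foods Inc, giving 65% + 35% = 100%.
By spousal attribution (R2), Elif Varga is treated as owning Maeve Delgado's 7% interest in Larkspur Partners LP.
Chain via Fairlane Realty LP → Ashford Textiles S.p.A. → Orion Logistics SA (R1): 100% × 21% × 48% × 74% = 7.4592% of Larkspur Partners LP.
Chain via Harbor Foods Inc. → Crosswind Holdings Ltd → Bluewater Manufacturing Inc. (R1): 100% × 49% × 49% × 16% = 3.8416% of Larkspur Partners LP.
Direct interest in Larkspur Partners LP: 7%.
Aggregating (R3): 7.4592% + 3.8416% + 7% = 18.3008%.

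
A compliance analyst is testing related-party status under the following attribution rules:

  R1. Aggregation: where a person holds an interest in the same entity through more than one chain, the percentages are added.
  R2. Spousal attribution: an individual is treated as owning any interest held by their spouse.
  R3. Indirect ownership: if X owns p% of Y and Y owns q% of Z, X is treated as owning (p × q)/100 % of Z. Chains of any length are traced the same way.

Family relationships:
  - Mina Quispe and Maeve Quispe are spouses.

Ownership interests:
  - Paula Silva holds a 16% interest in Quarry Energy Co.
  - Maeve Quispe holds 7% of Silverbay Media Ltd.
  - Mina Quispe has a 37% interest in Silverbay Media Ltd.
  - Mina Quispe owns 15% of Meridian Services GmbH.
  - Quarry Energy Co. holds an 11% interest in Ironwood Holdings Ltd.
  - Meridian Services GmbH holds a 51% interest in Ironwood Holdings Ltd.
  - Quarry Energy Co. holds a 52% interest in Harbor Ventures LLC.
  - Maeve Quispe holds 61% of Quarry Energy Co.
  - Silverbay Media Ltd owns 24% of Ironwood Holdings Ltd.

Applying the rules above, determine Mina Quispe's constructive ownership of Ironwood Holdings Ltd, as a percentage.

24.92%

By spousal attribution (R2), Mina Quispe is treated as also owning Maeve Quispe's interest in Silverbay Media Ltd, giving 37% + 7% = 44%.
By spousal attribution (R2), Mina Quispe is treated as owning Maeve Quispe's 61% interest in Quarry Energy Co.
Chain via Silverbay Media Ltd (R3): 44% × 24% = 10.56% of Ironwood Holdings Ltd.
Chain via Meridian Services GmbH (R3): 15% × 51% = 7.65% of Ironwood Holdings Ltd.
Chain via Quarry Energy Co. (R3): 61% × 11% = 6.71% of Ironwood Holdings Ltd.
Aggregating (R1): 10.56% + 7.65% + 6.71% = 24.92%.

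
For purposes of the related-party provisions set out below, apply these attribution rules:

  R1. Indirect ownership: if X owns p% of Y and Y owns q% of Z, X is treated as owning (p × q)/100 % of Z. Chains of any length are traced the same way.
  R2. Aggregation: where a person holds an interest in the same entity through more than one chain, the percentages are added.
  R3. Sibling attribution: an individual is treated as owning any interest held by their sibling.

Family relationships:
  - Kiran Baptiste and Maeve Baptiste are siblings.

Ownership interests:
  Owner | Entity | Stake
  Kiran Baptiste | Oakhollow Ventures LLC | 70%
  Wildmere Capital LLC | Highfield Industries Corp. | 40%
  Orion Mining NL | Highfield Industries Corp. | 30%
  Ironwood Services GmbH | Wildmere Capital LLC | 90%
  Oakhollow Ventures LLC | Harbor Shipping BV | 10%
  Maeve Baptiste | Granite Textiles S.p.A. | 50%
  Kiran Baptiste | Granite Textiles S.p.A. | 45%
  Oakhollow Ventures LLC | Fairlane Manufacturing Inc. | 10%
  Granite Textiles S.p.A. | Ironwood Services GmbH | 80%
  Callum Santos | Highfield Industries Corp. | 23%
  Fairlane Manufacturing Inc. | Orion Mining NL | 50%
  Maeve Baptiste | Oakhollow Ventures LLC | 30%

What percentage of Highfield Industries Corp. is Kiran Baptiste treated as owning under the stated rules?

By sibling attribution (R3), Kiran Baptiste is treated as also owning Maeve Baptiste's interest in Granite Textiles S.p.A, giving 45% + 50% = 95%.
By sibling attribution (R3), Kiran Baptiste is treated as also owning Maeve Baptiste's interest in Oakhollow Ventures LLC, giving 70% + 30% = 100%.
Chain via Granite Textiles S.p.A. → Ironwood Services GmbH → Wildmere Capital LLC (R1): 95% × 80% × 90% × 40% = 27.36% of Highfield Industries Corp.
Chain via Oakhollow Ventures LLC → Fairlane Manufacturing Inc. → Orion Mining NL (R1): 100% × 10% × 50% × 30% = 1.5% of Highfield Industries Corp.
Aggregating (R2): 27.36% + 1.5% = 28.86%.

28.86%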